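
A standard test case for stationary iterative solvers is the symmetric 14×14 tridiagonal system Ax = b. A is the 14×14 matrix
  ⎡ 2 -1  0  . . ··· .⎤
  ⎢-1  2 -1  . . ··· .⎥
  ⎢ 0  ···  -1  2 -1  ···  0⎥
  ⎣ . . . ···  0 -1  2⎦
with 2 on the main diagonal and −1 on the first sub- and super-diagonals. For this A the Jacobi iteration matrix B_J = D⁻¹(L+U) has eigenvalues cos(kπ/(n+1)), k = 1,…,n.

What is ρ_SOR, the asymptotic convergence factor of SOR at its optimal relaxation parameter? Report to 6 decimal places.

ρ_SOR = 0.655750

B_J for the 14×14 system has eigenvalues cos(kπ/15); ρ_J = cos(π/15) = 0.978148.
root = sin(π/15) = 0.2079117  (since 1−cos² = sin²).
Young: ω* = 2/(1+√(1−ρ_J²)) = 2/(1+0.2079117) = 2/1.2079117 = 1.655750.
Hence ρ(B_{ω*}) = 1.655750 − 1 = 0.655750.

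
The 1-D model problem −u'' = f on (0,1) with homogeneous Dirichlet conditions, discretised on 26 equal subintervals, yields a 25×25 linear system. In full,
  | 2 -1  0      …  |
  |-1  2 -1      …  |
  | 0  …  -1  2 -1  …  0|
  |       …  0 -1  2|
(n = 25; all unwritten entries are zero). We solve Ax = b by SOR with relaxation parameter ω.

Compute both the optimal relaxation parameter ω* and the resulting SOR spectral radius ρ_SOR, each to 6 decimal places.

[ρ_J] n=25: ρ(B_J) = cos(π/(n+1)) = cos(π/26) = 0.992709.
root = sin(π/26) = 0.1205367  (since 1−cos² = sin²).
So ω* = 2/1.1205367 = 1.784859 (Young).
At ω = 1.784859 every |λ(B_ω)| = ω−1, so ρ_SOR = 0.784859.

ω* = 1.784859, ρ_SOR = 0.784859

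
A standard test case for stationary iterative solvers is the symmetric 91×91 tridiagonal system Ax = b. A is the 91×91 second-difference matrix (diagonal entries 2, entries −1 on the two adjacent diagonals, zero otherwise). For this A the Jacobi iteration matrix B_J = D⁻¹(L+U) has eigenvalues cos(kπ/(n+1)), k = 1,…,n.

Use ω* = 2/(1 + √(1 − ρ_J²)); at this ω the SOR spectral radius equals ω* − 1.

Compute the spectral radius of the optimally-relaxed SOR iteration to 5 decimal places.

ρ_SOR = 0.93397

With n=91, ρ(Jacobi) = cos(π/92) = 0.99942.
√(1 − cos²(π/92)) = sin(π/92) ≈ 0.034141.
ω* = 2/(1 + 0.034141) = 2/1.034141 = 1.93397.
[ρ_SOR] ω* − 1 = 0.93397.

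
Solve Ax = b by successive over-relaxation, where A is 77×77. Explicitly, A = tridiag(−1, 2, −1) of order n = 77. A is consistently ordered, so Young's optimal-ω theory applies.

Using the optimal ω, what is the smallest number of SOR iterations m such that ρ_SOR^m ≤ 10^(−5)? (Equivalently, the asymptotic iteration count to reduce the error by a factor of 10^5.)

[ρ_J] n=77: ρ(B_J) = cos(π/(n+1)) = cos(π/78) = 0.9991890.
1 − cos²(π/78) = sin²(π/78) ⇒ √(1−ρ_J²) = sin(π/78) = 0.0402659.
Young: ω* = 2/(1+√(1−ρ_J²)) = 2/(1+0.0402659) = 2/1.0402659 = 1.9225854.
ρ_SOR = ω* − 1 ≈ 0.9225854.
For 5 digits: m = 5·ln10 / (−ln 0.9225854) = 11.5129/0.0805753 = 142.884; round up → m = 143.

m = 143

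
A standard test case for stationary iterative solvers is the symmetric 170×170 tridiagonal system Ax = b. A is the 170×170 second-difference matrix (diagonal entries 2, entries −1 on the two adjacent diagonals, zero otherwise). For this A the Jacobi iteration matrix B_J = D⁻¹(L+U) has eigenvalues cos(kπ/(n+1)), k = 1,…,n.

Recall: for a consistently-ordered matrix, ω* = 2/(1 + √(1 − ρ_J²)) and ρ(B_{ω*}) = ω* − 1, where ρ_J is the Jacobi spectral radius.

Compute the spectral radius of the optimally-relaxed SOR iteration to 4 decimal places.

ρ_SOR = 0.9639

spectrum of D⁻¹(L+U) = {cos(kπ/171) : 1≤k≤170}; ρ_J = cos(π/171) = 0.9998.
1 − cos²(π/171) = sin²(π/171) ⇒ √(1−ρ_J²) = sin(π/171) = 0.01837.
ω* = 2 / (1 + 0.01837) = 2 / 1.01837 ≈ 1.9639.
[ρ_SOR] ω* − 1 = 0.9639.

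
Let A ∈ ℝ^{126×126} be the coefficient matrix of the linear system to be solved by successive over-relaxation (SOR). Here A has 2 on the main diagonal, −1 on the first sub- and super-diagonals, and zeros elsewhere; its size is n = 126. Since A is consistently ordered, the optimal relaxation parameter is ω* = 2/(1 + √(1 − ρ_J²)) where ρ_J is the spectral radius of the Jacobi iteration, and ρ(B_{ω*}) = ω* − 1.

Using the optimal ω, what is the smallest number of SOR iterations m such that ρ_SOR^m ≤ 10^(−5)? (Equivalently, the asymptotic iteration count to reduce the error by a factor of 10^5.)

spectrum of D⁻¹(L+U) = {cos(kπ/127) : 1≤k≤126}; ρ_J = cos(π/127) = 0.9996941.
√(1−ρ_J²) simplifies to sin(π/127) = 0.0247344.
ω* = 2/(1 + 0.0247344) = 2/1.0247344 = 1.9517252.
ρ(B_{ω*}) = ω*−1 = 0.9517252
Need (0.9517252)^m ≤ 10^(−5): m ≥ 5·ln10/|ln 0.9517252| = 11.5129/0.0494789 = 232.683 ⇒ m = 233.

m = 233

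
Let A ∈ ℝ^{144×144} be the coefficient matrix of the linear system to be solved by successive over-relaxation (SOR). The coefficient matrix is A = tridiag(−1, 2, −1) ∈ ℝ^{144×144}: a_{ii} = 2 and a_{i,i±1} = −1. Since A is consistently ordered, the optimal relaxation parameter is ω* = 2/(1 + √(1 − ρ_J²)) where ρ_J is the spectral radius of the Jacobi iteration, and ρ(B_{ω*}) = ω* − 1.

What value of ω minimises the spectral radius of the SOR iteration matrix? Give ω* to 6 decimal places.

ω* = 1.957590

½·tridiag(1,0,1) at n=144: λ_k = cos(kπ/145); max |λ| at k=1 ⇒ ρ_J = cos(π/145) ≈ 0.999765.
√(1−ρ_J²) simplifies to sin(π/145) = 0.0216645.
ω* = 2/(1 + 0.0216645) = 2/1.0216645 = 1.957590.
ρ(B_{ω*}) = ω*−1 = 0.957590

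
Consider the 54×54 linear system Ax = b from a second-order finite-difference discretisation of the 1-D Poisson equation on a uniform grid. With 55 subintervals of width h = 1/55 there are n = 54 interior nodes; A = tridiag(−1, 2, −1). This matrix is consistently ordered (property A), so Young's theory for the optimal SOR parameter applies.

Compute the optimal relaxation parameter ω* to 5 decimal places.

ω* = 1.89199

ρ_J = max_k |cos(kπ/55)| = cos(π/55) = 0.99837
1 − cos²(π/55) = sin²(π/55) ⇒ √(1−ρ_J²) = sin(π/55) = 0.057089.
Young: ω* = 2/(1+√(1−ρ_J²)) = 2/(1+0.057089) = 2/1.057089 = 1.89199.
ρ_SOR = ω* − 1 = 1.89199 − 1 = 0.89199.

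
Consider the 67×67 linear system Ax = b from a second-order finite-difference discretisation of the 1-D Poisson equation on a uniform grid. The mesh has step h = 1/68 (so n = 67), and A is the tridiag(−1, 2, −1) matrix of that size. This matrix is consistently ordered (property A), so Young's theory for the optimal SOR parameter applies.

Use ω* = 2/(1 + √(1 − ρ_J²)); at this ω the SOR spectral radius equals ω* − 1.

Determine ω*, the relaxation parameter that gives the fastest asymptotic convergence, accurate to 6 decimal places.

ω* = 1.911711

ρ_J = max_k |cos(kπ/68)| = cos(π/68) = 0.998933
√(1−ρ_J²) = |sin(π/68)| = 0.0461835
ω* = 2/(1 + 0.0461835) = 2/1.0461835 = 1.911711.
[ρ_SOR] ω* − 1 = 0.911711.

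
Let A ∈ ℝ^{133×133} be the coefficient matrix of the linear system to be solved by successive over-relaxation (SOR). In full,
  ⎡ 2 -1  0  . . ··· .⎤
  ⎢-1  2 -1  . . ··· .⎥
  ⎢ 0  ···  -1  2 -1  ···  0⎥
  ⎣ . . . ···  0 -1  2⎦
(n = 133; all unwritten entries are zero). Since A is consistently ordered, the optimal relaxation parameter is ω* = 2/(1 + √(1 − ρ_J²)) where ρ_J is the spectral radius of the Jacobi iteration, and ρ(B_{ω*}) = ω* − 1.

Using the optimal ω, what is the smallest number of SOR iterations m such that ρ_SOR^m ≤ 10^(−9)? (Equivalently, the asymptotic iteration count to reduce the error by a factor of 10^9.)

B_J for the 133×133 system has eigenvalues cos(kπ/134); ρ_J = cos(π/134) = 0.9997252.
√(1 − cos²(π/134)) = sin(π/134) ≈ 0.0234426.
ω* = 2/(1 + 0.0234426) = 2/1.0234426 = 1.9541887.
Hence ρ(B_{ω*}) = 1.9541887 − 1 = 0.9541887.
(0.9541887)^m ≤ 10^{−9}  ⇒  m·ln(0.9541887) ≤ −9·ln10  ⇒  m ≥ 441.920  ⇒  m = 442

m = 442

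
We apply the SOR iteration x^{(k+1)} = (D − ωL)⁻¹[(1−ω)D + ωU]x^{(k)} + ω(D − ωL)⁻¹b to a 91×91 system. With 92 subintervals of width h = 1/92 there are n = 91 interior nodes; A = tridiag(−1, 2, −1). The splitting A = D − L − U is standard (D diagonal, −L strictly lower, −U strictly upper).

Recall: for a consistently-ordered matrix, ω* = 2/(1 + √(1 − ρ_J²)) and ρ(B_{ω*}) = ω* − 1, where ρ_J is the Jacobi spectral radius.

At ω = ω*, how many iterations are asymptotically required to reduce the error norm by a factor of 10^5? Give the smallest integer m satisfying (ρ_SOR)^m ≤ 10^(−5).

n=91: λ(B_J) = 1 − λ(A)/2 = cos(kπ/92); k=1 gives ρ_J = 0.9994170.
1 − cos²(π/92) = sin²(π/92) ⇒ √(1−ρ_J²) = sin(π/92) = 0.0341411.
ω* = 2/(1 + 0.0341411) = 2/1.0341411 = 1.9339721.
[ρ_SOR] ω* − 1 = 0.9339721.
For 5 digits: m = 5·ln10 / (−ln 0.9339721) = 11.5129/0.0683087 = 168.542; round up → m = 169.

m = 169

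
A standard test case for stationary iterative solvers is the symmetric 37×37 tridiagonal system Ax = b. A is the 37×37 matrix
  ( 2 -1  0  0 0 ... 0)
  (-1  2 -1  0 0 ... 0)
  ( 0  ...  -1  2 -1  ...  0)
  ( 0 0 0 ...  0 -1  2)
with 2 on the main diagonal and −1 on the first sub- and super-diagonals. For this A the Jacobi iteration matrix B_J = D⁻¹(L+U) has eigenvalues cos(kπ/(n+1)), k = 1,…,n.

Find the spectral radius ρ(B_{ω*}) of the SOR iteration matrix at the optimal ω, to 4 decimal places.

ρ_SOR = 0.8474

½·tridiag(1,0,1) at n=37: λ_k = cos(kπ/38); max |λ| at k=1 ⇒ ρ_J = cos(π/38) ≈ 0.9966.
1 − cos²(π/38) = sin²(π/38) ⇒ √(1−ρ_J²) = sin(π/38) = 0.08258.
[ω*] 2 ÷ (1 + 0.08258) = 2 ÷ 1.08258 = 1.8474.
[ρ_SOR] ω* − 1 = 0.8474.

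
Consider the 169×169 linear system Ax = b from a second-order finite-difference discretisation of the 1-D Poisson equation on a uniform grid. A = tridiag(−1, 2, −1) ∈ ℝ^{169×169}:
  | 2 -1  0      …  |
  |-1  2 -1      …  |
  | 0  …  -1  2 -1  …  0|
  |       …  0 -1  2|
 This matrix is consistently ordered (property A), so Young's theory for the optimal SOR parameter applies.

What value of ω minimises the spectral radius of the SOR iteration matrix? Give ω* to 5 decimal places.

ω* = 1.96371

n=169: λ(B_J) = 1 − λ(A)/2 = cos(kπ/170); k=1 gives ρ_J = 0.99983.
1 − cos²(π/170) = sin²(π/170) ⇒ √(1−ρ_J²) = sin(π/170) = 0.018479.
ω* = 2/(1 + 0.018479) = 2/1.018479 = 1.96371.
ρ_SOR = ω* − 1 = 1.96371 − 1 = 0.96371.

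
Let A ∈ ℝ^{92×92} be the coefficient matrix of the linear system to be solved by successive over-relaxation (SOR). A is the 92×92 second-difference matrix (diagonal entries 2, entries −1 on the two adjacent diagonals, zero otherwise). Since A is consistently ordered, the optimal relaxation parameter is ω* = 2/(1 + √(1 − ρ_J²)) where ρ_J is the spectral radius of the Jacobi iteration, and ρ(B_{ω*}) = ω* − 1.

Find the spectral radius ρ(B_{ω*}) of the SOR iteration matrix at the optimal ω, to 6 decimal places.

ρ_SOR = 0.934659

[ρ_J] n=92: ρ(B_J) = cos(π/(n+1)) = cos(π/93) = 0.999429.
√(1 − cos²(π/93)) = sin(π/93) ≈ 0.0337741.
So ω* = 2/1.0337741 = 1.934659 (Young).
and ρ(B_{ω*}) = 1.934659 − 1 = 0.934659.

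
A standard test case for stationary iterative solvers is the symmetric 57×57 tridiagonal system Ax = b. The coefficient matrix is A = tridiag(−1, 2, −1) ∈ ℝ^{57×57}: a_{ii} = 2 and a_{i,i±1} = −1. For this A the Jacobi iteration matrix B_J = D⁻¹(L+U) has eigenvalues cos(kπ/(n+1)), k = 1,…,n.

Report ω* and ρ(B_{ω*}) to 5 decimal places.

ω* = 1.89728, ρ_SOR = 0.89728

B_J for the 57×57 system has eigenvalues cos(kπ/58); ρ_J = cos(π/58) = 0.99853.
√(1 − cos²(π/58)) = sin(π/58) ≈ 0.054139.
Then 2/(1+√(1−ρ_J²)) = 2/(1+0.054139); ω* = 2/1.054139 = 1.89728.
ρ_SOR = ω* − 1 = 1.89728 − 1 = 0.89728.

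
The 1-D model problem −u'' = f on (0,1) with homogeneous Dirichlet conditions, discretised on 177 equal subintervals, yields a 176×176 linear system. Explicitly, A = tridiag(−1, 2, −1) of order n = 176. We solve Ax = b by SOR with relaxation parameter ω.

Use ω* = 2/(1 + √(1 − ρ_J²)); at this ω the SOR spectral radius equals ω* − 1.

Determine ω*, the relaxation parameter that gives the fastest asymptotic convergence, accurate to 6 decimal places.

ω* = 1.965123

With n=176, ρ(Jacobi) = cos(π/177) = 0.999842.
√(1 − cos²(π/177)) = sin(π/177) ≈ 0.0177482.
Young: ω* = 2/(1+√(1−ρ_J²)) = 2/(1+0.0177482) = 2/1.0177482 = 1.965123.
ρ_SOR = ω* − 1 = 1.965123 − 1 = 0.965123.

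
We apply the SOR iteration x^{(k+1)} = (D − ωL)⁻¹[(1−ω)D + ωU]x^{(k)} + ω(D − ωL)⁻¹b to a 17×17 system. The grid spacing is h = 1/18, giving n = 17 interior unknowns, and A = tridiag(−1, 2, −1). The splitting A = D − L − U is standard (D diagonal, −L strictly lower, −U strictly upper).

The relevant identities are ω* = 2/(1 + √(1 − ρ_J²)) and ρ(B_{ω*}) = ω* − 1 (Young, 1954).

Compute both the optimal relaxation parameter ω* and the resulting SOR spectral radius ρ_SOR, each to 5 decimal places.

B_J for the 17×17 system has eigenvalues cos(kπ/18); ρ_J = cos(π/18) = 0.98481.
√(1 − cos²(π/18)) = sin(π/18) ≈ 0.173648.
[ω*] 2 ÷ (1 + 0.173648) = 2 ÷ 1.173648 = 1.70409.
ρ(B_{ω*}) = ω*−1 = 0.70409

ω* = 1.70409, ρ_SOR = 0.70409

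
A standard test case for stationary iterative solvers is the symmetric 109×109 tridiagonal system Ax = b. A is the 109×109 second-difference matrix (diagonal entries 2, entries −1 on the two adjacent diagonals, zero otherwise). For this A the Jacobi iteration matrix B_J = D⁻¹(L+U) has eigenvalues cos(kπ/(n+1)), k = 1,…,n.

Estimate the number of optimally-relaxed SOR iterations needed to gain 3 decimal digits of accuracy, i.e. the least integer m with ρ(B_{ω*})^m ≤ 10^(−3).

[ρ_J] n=109: ρ(B_J) = cos(π/(n+1)) = cos(π/110) = 0.9995922.
1 − cos²(π/110) = sin²(π/110) ⇒ √(1−ρ_J²) = sin(π/110) = 0.0285561.
Young: ω* = 2/(1+√(1−ρ_J²)) = 2/(1+0.0285561) = 2/1.0285561 = 1.9444734.
ρ_SOR = ω* − 1 ≈ 0.9444734.
m ≥ 3·ln10 / (−ln 0.9444734) = 120.918; smallest integer m = 121.

m = 121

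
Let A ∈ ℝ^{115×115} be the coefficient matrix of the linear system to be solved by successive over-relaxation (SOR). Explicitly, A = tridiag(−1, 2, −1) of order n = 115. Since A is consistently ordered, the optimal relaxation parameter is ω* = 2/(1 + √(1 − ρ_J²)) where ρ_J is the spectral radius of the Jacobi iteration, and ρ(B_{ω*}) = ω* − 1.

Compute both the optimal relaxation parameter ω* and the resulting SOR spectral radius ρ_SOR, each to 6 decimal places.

ω* = 1.947269, ρ_SOR = 0.947269

With n=115, ρ(Jacobi) = cos(π/116) = 0.999633.
1 − cos²(π/116) = sin²(π/116) ⇒ √(1−ρ_J²) = sin(π/116) = 0.0270794.
Young: ω* = 2/(1+√(1−ρ_J²)) = 2/(1+0.0270794) = 2/1.0270794 = 1.947269.
ρ(B_{ω*}) = ω*−1 = 0.947269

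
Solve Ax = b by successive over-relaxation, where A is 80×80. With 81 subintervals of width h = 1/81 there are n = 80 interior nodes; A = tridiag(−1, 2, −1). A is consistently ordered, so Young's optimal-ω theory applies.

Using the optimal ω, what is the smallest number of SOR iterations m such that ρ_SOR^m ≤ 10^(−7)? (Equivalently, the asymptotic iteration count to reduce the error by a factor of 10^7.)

m = 208

ρ_J = max_k |cos(kπ/81)| = cos(π/81) = 0.9992480
√(1−ρ_J²) simplifies to sin(π/81) = 0.0387754.
ω* = 2/(1 + 0.0387754) = 2/1.0387754 = 1.9253440.
ρ_SOR = ω* − 1 = 1.9253440 − 1 = 0.9253440.
7·ln10 = 16.1181; −ln(0.9253440) = 0.0775897; m = ⌈16.1181/0.0775897⌉ = ⌈207.735⌉ = 208.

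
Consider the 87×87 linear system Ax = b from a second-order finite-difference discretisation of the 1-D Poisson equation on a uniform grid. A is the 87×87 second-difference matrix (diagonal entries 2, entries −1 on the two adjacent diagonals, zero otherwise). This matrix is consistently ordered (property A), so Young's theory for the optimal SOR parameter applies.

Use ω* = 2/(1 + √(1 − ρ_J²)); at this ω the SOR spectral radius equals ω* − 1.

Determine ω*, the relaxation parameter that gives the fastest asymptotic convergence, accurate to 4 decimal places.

spectrum of D⁻¹(L+U) = {cos(kπ/88) : 1≤k≤87}; ρ_J = cos(π/88) = 0.9994.
√(1−ρ_J²) simplifies to sin(π/88) = 0.03569.
ω* = 2/(1 + 0.03569) = 2/1.03569 = 1.9311.
[ρ_SOR] ω* − 1 = 0.9311.

ω* = 1.9311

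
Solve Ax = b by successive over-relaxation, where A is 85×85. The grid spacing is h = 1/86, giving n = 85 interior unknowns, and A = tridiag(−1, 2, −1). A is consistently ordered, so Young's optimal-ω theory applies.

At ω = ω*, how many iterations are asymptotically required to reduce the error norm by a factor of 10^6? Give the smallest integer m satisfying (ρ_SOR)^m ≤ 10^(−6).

ρ_J = max_k |cos(kπ/86)| = cos(π/86) = 0.9993328
√(1−ρ_J²) simplifies to sin(π/86) = 0.0365220.
[ω*] 2 ÷ (1 + 0.0365220) = 2 ÷ 1.0365220 = 1.9295297.
Hence ρ(B_{ω*}) = 1.9295297 − 1 = 0.9295297.
(0.9295297)^m ≤ 10^{−6}  ⇒  m·ln(0.9295297) ≤ −6·ln10  ⇒  m ≥ 189.055  ⇒  m = 190

m = 190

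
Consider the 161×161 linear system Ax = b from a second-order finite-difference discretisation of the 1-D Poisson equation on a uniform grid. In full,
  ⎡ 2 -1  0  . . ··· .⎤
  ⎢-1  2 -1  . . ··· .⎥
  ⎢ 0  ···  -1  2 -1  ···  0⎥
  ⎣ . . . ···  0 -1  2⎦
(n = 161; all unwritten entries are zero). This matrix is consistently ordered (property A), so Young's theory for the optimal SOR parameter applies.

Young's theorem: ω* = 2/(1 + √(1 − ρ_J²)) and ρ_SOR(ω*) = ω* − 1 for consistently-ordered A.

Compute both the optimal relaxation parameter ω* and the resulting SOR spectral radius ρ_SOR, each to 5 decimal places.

ω* = 1.96196, ρ_SOR = 0.96196

spectrum of D⁻¹(L+U) = {cos(kπ/162) : 1≤k≤161}; ρ_J = cos(π/162) = 0.99981.
√(1 − cos²(π/162)) = sin(π/162) ≈ 0.019391.
Young: ω* = 2/(1+√(1−ρ_J²)) = 2/(1+0.019391) = 2/1.019391 = 1.96196.
and ρ(B_{ω*}) = 1.96196 − 1 = 0.96196.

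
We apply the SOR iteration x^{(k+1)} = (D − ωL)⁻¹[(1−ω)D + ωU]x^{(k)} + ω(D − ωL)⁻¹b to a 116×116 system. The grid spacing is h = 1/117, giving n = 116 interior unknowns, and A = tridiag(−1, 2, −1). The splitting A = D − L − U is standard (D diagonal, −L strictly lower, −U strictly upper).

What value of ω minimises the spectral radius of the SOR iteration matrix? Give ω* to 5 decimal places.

With n=116, ρ(Jacobi) = cos(π/117) = 0.99964.
√(1−ρ_J²) = |sin(π/117)| = 0.026848
So ω* = 2/1.026848 = 1.94771 (Young).
At ω = 1.94771 every |λ(B_ω)| = ω−1, so ρ_SOR = 0.94771.

ω* = 1.94771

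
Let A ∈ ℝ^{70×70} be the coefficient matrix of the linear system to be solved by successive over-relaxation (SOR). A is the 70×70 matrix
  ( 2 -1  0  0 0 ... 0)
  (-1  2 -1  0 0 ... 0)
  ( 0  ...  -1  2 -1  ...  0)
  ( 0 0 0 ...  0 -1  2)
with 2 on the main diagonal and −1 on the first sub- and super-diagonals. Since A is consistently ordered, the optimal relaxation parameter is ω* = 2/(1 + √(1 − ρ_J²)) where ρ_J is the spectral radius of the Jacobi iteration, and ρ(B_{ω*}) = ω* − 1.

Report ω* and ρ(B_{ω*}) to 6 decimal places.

ω* = 1.915281, ρ_SOR = 0.915281

½·tridiag(1,0,1) at n=70: λ_k = cos(kπ/71); max |λ| at k=1 ⇒ ρ_J = cos(π/71) ≈ 0.999021.
root = sin(π/71) = 0.0442333  (since 1−cos² = sin²).
ω* = 2 / (1 + 0.0442333) = 2 / 1.0442333 ≈ 1.915281.
At ω = 1.915281 every |λ(B_ω)| = ω−1, so ρ_SOR = 0.915281.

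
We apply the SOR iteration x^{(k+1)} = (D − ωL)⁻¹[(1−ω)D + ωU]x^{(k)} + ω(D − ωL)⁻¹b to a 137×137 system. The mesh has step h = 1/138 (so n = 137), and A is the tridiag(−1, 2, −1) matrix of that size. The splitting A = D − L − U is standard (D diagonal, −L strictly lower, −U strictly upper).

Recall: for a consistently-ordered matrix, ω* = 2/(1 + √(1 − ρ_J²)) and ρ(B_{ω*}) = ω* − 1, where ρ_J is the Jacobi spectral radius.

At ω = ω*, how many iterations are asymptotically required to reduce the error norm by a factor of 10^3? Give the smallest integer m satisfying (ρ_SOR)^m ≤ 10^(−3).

[ρ_J] n=137: ρ(B_J) = cos(π/(n+1)) = cos(π/138) = 0.9997409.
root = sin(π/138) = 0.0227632  (since 1−cos² = sin²).
ω* = 2/(1 + 0.0227632) = 2/1.0227632 = 1.9554869.
and ρ(B_{ω*}) = 1.9554869 − 1 = 0.9554869.
3·ln10 = 6.90776; −ln(0.9554869) = 0.0455342; m = ⌈6.90776/0.0455342⌉ = ⌈151.705⌉ = 152.

m = 152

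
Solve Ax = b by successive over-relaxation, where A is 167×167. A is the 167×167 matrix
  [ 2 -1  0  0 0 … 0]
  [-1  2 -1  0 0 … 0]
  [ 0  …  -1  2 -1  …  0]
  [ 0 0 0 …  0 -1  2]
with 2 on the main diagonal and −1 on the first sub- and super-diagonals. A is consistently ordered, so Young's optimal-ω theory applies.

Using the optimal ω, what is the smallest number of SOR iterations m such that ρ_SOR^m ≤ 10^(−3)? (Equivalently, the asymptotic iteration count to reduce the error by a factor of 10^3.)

ρ_J = max_k |cos(kπ/168)| = cos(π/168) = 0.9998252
√(1 − cos²(π/168)) = sin(π/168) ≈ 0.0186989.
ω* = 2 / (1 + 0.0186989) = 2 / 1.0186989 ≈ 1.9632887.
[ρ_SOR] ω* − 1 = 0.9632887.
3·ln10 = 6.90776; −ln(0.9632887) = 0.0374021; m = ⌈6.90776/0.0374021⌉ = ⌈184.689⌉ = 185.

m = 185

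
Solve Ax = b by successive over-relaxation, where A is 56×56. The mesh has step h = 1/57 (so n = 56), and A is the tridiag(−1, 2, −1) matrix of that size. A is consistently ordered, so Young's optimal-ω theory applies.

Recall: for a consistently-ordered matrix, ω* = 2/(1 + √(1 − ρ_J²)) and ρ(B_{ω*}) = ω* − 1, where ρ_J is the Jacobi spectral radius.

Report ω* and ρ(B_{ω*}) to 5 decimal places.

ω* = 1.89558, ρ_SOR = 0.89558

With n=56, ρ(Jacobi) = cos(π/57) = 0.99848.
root = sin(π/57) = 0.055088  (since 1−cos² = sin²).
ω* = 2/(1 + 0.055088) = 2/1.055088 = 1.89558.
[ρ_SOR] ω* − 1 = 0.89558.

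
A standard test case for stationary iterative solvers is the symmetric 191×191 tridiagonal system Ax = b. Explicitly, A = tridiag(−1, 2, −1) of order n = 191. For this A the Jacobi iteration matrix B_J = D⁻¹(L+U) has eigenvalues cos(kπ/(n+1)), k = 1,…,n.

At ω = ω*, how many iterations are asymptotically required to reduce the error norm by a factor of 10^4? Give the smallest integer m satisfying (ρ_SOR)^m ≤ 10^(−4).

ρ_J = max_k |cos(kπ/192)| = cos(π/192) = 0.9998661
√(1−ρ_J²) = |sin(π/192)| = 0.0163617
ω* = 2/(1 + 0.0163617) = 2/1.0163617 = 1.9678034.
ρ_SOR = ω* − 1 ≈ 0.9678034.
(0.9678034)^m ≤ 10^{−4}  ⇒  m·ln(0.9678034) ≤ −4·ln10  ⇒  m ≥ 281.435  ⇒  m = 282

m = 282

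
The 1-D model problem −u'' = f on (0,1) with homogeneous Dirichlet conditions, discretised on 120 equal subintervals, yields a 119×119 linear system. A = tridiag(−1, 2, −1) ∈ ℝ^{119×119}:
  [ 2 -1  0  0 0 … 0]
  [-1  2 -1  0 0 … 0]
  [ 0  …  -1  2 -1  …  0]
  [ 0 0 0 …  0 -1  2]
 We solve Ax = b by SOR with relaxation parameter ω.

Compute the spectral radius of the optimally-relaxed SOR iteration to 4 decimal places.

ρ_SOR = 0.9490

ρ_J = max_k |cos(kπ/120)| = cos(π/120) = 0.9997
√(1 − cos²(π/120)) = sin(π/120) ≈ 0.02618.
[ω*] 2 ÷ (1 + 0.02618) = 2 ÷ 1.02618 = 1.9490.
and ρ(B_{ω*}) = 1.9490 − 1 = 0.9490.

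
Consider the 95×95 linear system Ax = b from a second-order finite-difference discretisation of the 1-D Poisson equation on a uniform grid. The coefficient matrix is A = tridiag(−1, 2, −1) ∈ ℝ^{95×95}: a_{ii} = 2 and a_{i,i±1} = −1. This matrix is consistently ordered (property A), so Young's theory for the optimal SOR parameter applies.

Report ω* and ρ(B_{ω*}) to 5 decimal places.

ω* = 1.93664, ρ_SOR = 0.93664

B_J for the 95×95 system has eigenvalues cos(kπ/96); ρ_J = cos(π/96) = 0.99946.
root = sin(π/96) = 0.032719  (since 1−cos² = sin²).
So ω* = 2/1.032719 = 1.93664 (Young).
Hence ρ(B_{ω*}) = 1.93664 − 1 = 0.93664.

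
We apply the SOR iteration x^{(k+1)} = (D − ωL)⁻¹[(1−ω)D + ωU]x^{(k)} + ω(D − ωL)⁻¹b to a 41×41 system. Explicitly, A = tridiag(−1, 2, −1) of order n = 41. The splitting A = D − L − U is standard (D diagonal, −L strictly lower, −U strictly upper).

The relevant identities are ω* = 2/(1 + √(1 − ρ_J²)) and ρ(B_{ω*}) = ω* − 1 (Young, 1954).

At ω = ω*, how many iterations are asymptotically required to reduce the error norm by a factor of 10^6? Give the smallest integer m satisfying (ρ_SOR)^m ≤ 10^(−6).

m = 93

With n=41, ρ(Jacobi) = cos(π/42) = 0.9972038.
√(1−ρ_J²) = |sin(π/42)| = 0.0747301
ω* = 2/(1 + 0.0747301) = 2/1.0747301 = 1.8609323.
ρ_SOR = ω* − 1 ≈ 0.8609323.
For 6 digits: m = 6·ln10 / (−ln 0.8609323) = 13.8155/0.149739 = 92.264; round up → m = 93.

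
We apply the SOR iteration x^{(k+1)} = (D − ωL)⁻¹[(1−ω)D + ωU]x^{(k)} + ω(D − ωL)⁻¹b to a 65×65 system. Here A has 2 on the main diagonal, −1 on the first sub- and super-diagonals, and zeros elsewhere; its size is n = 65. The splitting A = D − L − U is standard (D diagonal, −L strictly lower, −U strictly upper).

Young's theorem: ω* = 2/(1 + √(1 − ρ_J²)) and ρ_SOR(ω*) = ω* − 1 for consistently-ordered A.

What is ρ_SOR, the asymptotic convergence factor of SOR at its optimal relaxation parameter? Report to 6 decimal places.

n=65: λ(B_J) = 1 − λ(A)/2 = cos(kπ/66); k=1 gives ρ_J = 0.998867.
√(1−ρ_J²) = |sin(π/66)| = 0.0475819
[ω*] 2 ÷ (1 + 0.0475819) = 2 ÷ 1.0475819 = 1.909159.
Hence ρ(B_{ω*}) = 1.909159 − 1 = 0.909159.

ρ_SOR = 0.909159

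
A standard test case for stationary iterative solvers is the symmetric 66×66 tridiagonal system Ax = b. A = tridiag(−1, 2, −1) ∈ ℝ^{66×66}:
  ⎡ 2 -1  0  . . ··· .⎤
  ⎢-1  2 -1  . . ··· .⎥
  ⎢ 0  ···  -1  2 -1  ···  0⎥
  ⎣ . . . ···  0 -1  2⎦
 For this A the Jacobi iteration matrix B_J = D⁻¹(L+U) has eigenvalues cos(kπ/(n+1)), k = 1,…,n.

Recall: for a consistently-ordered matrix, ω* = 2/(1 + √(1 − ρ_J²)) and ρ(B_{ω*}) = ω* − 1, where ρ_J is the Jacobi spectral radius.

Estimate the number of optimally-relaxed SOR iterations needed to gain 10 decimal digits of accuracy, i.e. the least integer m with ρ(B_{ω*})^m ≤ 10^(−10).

m = 246

½·tridiag(1,0,1) at n=66: λ_k = cos(kπ/67); max |λ| at k=1 ⇒ ρ_J = cos(π/67) ≈ 0.9989009.
√(1−ρ_J²) = |sin(π/67)| = 0.0468723
ω* = 2 / (1 + 0.0468723) = 2 / 1.0468723 ≈ 1.9104527.
ρ_SOR = ω* − 1 ≈ 0.9104527.
10·ln10 = 23.0259; −ln(0.9104527) = 0.0938133; m = ⌈23.0259/0.0938133⌉ = ⌈245.444⌉ = 246.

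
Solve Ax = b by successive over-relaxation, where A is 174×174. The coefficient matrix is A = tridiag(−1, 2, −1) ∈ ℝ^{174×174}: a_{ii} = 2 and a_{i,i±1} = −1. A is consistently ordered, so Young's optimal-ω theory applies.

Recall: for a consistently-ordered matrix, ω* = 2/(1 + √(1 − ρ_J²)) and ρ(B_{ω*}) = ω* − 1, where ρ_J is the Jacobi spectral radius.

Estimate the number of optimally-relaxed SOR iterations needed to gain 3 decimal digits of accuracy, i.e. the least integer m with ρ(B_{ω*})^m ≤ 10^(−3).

[ρ_J] n=174: ρ(B_J) = cos(π/(n+1)) = cos(π/175) = 0.9998389.
1 − cos²(π/175) = sin²(π/175) ⇒ √(1−ρ_J²) = sin(π/175) = 0.0179510.
ω* = 2/(1+0.0179510) = 1.9647311
ρ_SOR = ω* − 1 ≈ 0.9647311.
ρ_SOR^m ≤ 10^(−3) ⇔ m ≥ 3·ln10/(−ln 0.9647311) = 6.90776/0.0359059 = 192.385; m = ⌈192.385⌉ = 193.

m = 193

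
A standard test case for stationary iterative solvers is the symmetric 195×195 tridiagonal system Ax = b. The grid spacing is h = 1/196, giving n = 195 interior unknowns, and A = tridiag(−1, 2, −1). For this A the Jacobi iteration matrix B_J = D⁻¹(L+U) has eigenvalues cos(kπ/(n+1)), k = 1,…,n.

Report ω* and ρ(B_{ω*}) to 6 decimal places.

ω* = 1.968450, ρ_SOR = 0.968450

With n=195, ρ(Jacobi) = cos(π/196) = 0.999872.
√(1−ρ_J²) = |sin(π/196)| = 0.0160278
ω* = 2 / (1 + 0.0160278) = 2 / 1.0160278 ≈ 1.968450.
and ρ(B_{ω*}) = 1.968450 − 1 = 0.968450.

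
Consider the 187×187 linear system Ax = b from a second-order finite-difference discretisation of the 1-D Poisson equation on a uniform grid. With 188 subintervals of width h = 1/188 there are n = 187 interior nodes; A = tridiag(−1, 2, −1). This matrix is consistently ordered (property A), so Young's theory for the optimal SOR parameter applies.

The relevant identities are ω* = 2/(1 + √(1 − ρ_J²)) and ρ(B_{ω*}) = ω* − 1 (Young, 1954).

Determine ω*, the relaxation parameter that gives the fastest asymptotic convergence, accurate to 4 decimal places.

ω* = 1.9671

B_J for the 187×187 system has eigenvalues cos(kπ/188); ρ_J = cos(π/188) = 0.9999.
1 − cos²(π/188) = sin²(π/188) ⇒ √(1−ρ_J²) = sin(π/188) = 0.01671.
ω* = 2/(1+0.01671) = 1.9671
[ρ_SOR] ω* − 1 = 0.9671.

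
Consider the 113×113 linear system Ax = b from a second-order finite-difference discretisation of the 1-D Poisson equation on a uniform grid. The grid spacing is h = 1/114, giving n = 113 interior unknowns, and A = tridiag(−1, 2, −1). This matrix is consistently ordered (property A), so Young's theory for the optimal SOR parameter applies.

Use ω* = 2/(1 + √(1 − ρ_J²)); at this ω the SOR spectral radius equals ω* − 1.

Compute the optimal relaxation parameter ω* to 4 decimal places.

ω* = 1.9464

With n=113, ρ(Jacobi) = cos(π/114) = 0.9996.
√(1−ρ_J²) simplifies to sin(π/114) = 0.02755.
ω* = 2/(1+0.02755) = 1.9464
ρ(B_{ω*}) = ω*−1 = 0.9464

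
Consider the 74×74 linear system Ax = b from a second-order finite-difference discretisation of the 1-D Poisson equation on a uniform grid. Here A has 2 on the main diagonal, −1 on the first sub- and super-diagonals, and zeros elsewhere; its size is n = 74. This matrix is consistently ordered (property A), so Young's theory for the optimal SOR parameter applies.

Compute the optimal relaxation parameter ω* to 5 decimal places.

ω* = 1.91961

½·tridiag(1,0,1) at n=74: λ_k = cos(kπ/75); max |λ| at k=1 ⇒ ρ_J = cos(π/75) ≈ 0.99912.
1 − cos²(π/75) = sin²(π/75) ⇒ √(1−ρ_J²) = sin(π/75) = 0.041876.
ω* = 2/(1 + 0.041876) = 2/1.041876 = 1.91961.
Hence ρ(B_{ω*}) = 1.91961 − 1 = 0.91961.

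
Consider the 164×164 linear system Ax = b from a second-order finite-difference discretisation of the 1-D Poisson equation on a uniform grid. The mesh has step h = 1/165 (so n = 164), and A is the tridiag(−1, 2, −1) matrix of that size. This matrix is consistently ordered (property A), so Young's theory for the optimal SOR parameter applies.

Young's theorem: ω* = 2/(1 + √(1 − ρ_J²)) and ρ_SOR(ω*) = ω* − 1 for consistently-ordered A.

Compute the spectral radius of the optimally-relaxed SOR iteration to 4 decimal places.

ρ_SOR = 0.9626

With n=164, ρ(Jacobi) = cos(π/165) = 0.9998.
√(1−ρ_J²) = |sin(π/165)| = 0.01904
ω* = 2 / (1 + 0.01904) = 2 / 1.01904 ≈ 1.9626.
and ρ(B_{ω*}) = 1.9626 − 1 = 0.9626.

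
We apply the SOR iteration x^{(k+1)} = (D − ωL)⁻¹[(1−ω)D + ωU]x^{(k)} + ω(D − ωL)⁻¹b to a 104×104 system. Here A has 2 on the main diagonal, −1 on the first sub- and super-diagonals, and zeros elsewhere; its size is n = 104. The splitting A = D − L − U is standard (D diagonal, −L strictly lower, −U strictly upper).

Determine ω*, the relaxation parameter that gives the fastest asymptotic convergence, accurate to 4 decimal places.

ω* = 1.9419

[ρ_J] n=104: ρ(B_J) = cos(π/(n+1)) = cos(π/105) = 0.9996.
√(1−ρ_J²) = |sin(π/105)| = 0.02992
ω* = 2 / (1 + 0.02992) = 2 / 1.02992 ≈ 1.9419.
ρ_SOR = ω* − 1 = 1.9419 − 1 = 0.9419.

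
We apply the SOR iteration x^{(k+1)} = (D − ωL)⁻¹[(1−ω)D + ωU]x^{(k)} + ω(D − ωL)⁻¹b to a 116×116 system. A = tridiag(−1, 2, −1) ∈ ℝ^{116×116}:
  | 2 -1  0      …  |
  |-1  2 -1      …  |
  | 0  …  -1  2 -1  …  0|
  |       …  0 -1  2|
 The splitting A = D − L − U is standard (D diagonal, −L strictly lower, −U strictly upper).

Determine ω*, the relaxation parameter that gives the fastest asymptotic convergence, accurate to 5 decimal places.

n=116: λ(B_J) = 1 − λ(A)/2 = cos(kπ/117); k=1 gives ρ_J = 0.99964.
root = sin(π/117) = 0.026848  (since 1−cos² = sin²).
ω* = 2/(1 + 0.026848) = 2/1.026848 = 1.94771.
ρ_SOR = ω* − 1 = 1.94771 − 1 = 0.94771.

ω* = 1.94771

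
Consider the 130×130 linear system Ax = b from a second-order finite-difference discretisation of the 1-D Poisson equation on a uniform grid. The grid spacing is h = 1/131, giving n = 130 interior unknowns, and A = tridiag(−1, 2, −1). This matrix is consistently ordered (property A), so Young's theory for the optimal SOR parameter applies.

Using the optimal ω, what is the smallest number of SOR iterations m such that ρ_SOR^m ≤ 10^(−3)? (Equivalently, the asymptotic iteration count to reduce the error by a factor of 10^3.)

m = 145

With n=130, ρ(Jacobi) = cos(π/131) = 0.9997125.
√(1 − cos²(π/131)) = sin(π/131) ≈ 0.0239793.
ω* = 2/(1+0.0239793) = 1.9531645
[ρ_SOR] ω* − 1 = 0.9531645.
3·ln10 = 6.90776; −ln(0.9531645) = 0.0479678; m = ⌈6.90776/0.0479678⌉ = ⌈144.008⌉ = 145.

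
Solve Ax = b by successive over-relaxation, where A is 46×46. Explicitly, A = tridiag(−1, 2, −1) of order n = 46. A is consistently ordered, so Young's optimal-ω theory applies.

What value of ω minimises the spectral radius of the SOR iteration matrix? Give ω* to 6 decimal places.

ω* = 1.874779

[ρ_J] n=46: ρ(B_J) = cos(π/(n+1)) = cos(π/47) = 0.997767.
root = sin(π/47) = 0.0667926  (since 1−cos² = sin²).
ω* = 2/(1 + 0.0667926) = 2/1.0667926 = 1.874779.
[ρ_SOR] ω* − 1 = 0.874779.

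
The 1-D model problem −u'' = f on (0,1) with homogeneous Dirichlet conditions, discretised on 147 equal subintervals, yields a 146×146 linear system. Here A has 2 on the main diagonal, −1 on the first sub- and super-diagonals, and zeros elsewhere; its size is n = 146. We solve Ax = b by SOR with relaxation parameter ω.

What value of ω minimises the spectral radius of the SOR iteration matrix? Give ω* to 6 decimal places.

ω* = 1.958155

[ρ_J] n=146: ρ(B_J) = cos(π/(n+1)) = cos(π/147) = 0.999772.
√(1 − cos²(π/147)) = sin(π/147) ≈ 0.0213698.
ω* = 2/(1 + 0.0213698) = 2/1.0213698 = 1.958155.
and ρ(B_{ω*}) = 1.958155 − 1 = 0.958155.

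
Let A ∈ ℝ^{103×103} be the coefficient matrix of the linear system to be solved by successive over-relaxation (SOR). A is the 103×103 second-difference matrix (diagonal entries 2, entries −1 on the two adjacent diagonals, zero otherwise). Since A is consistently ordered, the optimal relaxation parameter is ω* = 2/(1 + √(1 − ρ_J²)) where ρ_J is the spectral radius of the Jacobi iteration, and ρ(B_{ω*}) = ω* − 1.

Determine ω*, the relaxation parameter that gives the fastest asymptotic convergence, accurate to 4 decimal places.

ω* = 1.9414

n=103: λ(B_J) = 1 − λ(A)/2 = cos(kπ/104); k=1 gives ρ_J = 0.9995.
root = sin(π/104) = 0.03020  (since 1−cos² = sin²).
ω* = 2 / (1 + 0.03020) = 2 / 1.03020 ≈ 1.9414.
Hence ρ(B_{ω*}) = 1.9414 − 1 = 0.9414.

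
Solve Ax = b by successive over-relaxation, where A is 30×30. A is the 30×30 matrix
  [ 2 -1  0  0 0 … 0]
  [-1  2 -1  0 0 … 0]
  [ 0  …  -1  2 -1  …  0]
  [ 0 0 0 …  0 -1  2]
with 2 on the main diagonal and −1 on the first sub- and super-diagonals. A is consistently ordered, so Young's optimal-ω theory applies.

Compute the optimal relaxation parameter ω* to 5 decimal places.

½·tridiag(1,0,1) at n=30: λ_k = cos(kπ/31); max |λ| at k=1 ⇒ ρ_J = cos(π/31) ≈ 0.99487.
√(1−ρ_J²) = |sin(π/31)| = 0.101168
So ω* = 2/1.101168 = 1.81625 (Young).
and ρ(B_{ω*}) = 1.81625 − 1 = 0.81625.

ω* = 1.81625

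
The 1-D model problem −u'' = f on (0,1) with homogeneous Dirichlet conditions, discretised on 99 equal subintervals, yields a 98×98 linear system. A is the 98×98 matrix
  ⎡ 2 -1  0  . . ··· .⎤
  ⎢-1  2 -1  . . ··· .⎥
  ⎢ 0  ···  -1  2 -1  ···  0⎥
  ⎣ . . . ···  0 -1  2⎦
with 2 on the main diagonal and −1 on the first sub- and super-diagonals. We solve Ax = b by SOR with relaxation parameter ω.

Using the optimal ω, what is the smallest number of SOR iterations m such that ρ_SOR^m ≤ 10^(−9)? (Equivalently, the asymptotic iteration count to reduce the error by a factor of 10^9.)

m = 327

B_J for the 98×98 system has eigenvalues cos(kπ/99); ρ_J = cos(π/99) = 0.9994965.
√(1 − cos²(π/99)) = sin(π/99) ≈ 0.0317279.
So ω* = 2/1.0317279 = 1.9384956 (Young).
[ρ_SOR] ω* − 1 = 0.9384956.
(0.9384956)^m ≤ 10^{−9}  ⇒  m·ln(0.9384956) ≤ −9·ln10  ⇒  m ≥ 326.469  ⇒  m = 327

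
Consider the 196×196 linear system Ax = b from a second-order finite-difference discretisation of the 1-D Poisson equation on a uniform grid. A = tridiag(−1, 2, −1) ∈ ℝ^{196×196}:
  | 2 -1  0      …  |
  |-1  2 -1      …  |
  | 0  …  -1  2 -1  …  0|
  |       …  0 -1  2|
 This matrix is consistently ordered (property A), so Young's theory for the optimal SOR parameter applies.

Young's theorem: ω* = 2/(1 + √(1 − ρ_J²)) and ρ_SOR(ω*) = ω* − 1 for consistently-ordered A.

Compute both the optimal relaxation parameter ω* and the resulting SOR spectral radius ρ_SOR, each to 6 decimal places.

ω* = 1.968608, ρ_SOR = 0.968608

n=196: λ(B_J) = 1 − λ(A)/2 = cos(kπ/197); k=1 gives ρ_J = 0.999873.
√(1−ρ_J²) simplifies to sin(π/197) = 0.0159465.
ω* = 2/(1+0.0159465) = 1.968608
At ω = 1.968608 every |λ(B_ω)| = ω−1, so ρ_SOR = 0.968608.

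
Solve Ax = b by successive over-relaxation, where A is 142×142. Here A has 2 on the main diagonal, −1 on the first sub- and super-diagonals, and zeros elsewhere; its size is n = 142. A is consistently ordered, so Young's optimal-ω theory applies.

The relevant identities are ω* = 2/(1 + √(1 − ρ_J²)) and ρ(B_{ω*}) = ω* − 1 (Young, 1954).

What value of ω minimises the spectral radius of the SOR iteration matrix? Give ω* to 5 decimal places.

spectrum of D⁻¹(L+U) = {cos(kπ/143) : 1≤k≤142}; ρ_J = cos(π/143) = 0.99976.
1 − cos²(π/143) = sin²(π/143) ⇒ √(1−ρ_J²) = sin(π/143) = 0.021967.
ω* = 2 / (1 + 0.021967) = 2 / 1.021967 ≈ 1.95701.
ρ_SOR = ω* − 1 = 1.95701 − 1 = 0.95701.

ω* = 1.95701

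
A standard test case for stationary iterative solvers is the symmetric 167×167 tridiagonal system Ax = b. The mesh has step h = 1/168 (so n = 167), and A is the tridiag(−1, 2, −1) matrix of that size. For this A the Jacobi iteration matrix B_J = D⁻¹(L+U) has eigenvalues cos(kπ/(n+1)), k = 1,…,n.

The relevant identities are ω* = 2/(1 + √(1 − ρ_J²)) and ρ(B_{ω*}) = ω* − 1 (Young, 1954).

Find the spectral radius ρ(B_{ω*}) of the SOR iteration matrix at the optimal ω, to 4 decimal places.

n=167: λ(B_J) = 1 − λ(A)/2 = cos(kπ/168); k=1 gives ρ_J = 0.9998.
√(1−ρ_J²) = |sin(π/168)| = 0.01870
[ω*] 2 ÷ (1 + 0.01870) = 2 ÷ 1.01870 = 1.9633.
ρ_SOR = ω* − 1 = 1.9633 − 1 = 0.9633.

ρ_SOR = 0.9633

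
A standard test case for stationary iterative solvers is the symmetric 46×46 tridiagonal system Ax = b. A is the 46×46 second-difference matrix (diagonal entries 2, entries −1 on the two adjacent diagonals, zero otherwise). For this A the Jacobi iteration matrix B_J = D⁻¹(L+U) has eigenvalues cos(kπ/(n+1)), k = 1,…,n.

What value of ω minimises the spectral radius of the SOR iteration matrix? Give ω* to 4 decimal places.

ω* = 1.8748

n=46: λ(B_J) = 1 − λ(A)/2 = cos(kπ/47); k=1 gives ρ_J = 0.9978.
√(1−ρ_J²) = |sin(π/47)| = 0.06679
ω* = 2/(1+0.06679) = 1.8748
ρ_SOR = ω* − 1 ≈ 0.8748.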